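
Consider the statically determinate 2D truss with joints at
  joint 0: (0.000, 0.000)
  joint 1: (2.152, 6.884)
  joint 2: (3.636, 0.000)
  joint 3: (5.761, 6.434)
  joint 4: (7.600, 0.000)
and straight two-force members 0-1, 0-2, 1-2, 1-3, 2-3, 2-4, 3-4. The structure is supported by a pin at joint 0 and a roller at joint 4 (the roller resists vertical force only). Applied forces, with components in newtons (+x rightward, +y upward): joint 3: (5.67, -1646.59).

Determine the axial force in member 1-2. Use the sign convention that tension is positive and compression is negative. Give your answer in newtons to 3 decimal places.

N=5 nodes, M=7 members, R=3 reactions → 2N=10, M+R=10
member 0 (0-1): L=7.2125, (cx,cy)=(0.2984,0.9545)
member 1 (0-2): L=3.6360, (cx,cy)=(1.0000,0.0000)
member 2 (1-2): L=7.0421, (cx,cy)=(0.2107,-0.9775)
member 3 (1-3): L=3.6369, (cx,cy)=(0.9923,-0.1237)
member 4 (2-3): L=6.7758, (cx,cy)=(0.3136,0.9496)
member 5 (2-4): L=3.9640, (cx,cy)=(1.0000,0.0000)
member 6 (3-4): L=6.6917, (cx,cy)=(0.2748,-0.9615)
solve A·x = −loads:
  F[0-1] = -412.4168 N (compression)
  F[0-2] = +128.7227 N (tension)
  F[1-2] = +429.9256 N (tension)
  F[1-3] = -215.3060 N (compression)
  F[2-3] = -442.6002 N (compression)
  F[2-4] = +358.1273 N (tension)
  F[3-4] = -1303.1349 N (compression)
  Rx@0 = -5.6700 N
  Ry@0 = +393.6313 N
  Ry@4 = +1252.9587 N

429.926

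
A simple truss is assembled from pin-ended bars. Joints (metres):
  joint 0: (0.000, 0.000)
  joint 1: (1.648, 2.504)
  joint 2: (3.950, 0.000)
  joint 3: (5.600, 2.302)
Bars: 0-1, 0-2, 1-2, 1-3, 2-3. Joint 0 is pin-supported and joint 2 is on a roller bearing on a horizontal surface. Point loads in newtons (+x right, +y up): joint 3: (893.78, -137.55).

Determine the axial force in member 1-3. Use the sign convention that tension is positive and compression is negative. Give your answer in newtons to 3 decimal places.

N=4 nodes, M=5 members, R=3 reactions → 2N=8, M+R=8
member 0 (0-1): L=2.9977, (cx,cy)=(0.5498,0.8353)
member 1 (0-2): L=3.9500, (cx,cy)=(1.0000,0.0000)
member 2 (1-2): L=3.4014, (cx,cy)=(0.6768,-0.7362)
member 3 (1-3): L=3.9572, (cx,cy)=(0.9987,-0.0510)
member 4 (2-3): L=2.8323, (cx,cy)=(0.5826,0.8128)
solve A·x = −loads:
  F[0-1] = +692.3560 N (tension)
  F[0-2] = +513.1479 N (tension)
  F[1-2] = -852.0637 N (compression)
  F[1-3] = +958.5491 N (tension)
  F[2-3] = -109.0325 N (compression)
  Rx@0 = -893.7800 N
  Ry@0 = -578.3390 N
  Ry@2 = +715.8890 N

958.549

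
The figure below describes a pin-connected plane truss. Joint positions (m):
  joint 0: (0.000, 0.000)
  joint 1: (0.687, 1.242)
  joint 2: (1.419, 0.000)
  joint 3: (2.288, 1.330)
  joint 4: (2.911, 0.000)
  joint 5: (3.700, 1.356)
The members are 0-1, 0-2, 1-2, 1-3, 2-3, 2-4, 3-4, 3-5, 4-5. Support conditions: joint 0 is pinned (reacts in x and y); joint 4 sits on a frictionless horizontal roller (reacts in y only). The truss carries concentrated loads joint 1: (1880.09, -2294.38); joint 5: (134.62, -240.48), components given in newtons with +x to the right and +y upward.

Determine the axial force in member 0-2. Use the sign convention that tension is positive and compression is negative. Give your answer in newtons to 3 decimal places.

2469.867

N=6 nodes, M=9 members, R=3 reactions → 2N=12, M+R=12
member 0 (0-1): L=1.4193, (cx,cy)=(0.4840,0.8751)
member 1 (0-2): L=1.4190, (cx,cy)=(1.0000,0.0000)
member 2 (1-2): L=1.4417, (cx,cy)=(0.5077,-0.8615)
member 3 (1-3): L=1.6034, (cx,cy)=(0.9985,0.0549)
member 4 (2-3): L=1.5887, (cx,cy)=(0.5470,0.8371)
member 5 (2-4): L=1.4920, (cx,cy)=(1.0000,0.0000)
member 6 (3-4): L=1.4687, (cx,cy)=(0.4242,-0.9056)
member 7 (3-5): L=1.4122, (cx,cy)=(0.9998,0.0184)
member 8 (4-5): L=1.5688, (cx,cy)=(0.5029,0.8643)
solve A·x = −loads:
  F[0-1] = -940.3545 N (compression)
  F[0-2] = +2469.8669 N (tension)
  F[1-2] = -1798.7991 N (compression)
  F[1-3] = -1424.0576 N (compression)
  F[2-3] = +1851.1398 N (tension)
  F[2-4] = +543.9985 N (tension)
  F[3-4] = -1619.3163 N (compression)
  F[3-5] = +277.5657 N (tension)
  F[4-5] = -284.1382 N (compression)
  Rx@0 = -2014.7100 N
  Ry@0 = +822.8602 N
  Ry@4 = +1711.9998 N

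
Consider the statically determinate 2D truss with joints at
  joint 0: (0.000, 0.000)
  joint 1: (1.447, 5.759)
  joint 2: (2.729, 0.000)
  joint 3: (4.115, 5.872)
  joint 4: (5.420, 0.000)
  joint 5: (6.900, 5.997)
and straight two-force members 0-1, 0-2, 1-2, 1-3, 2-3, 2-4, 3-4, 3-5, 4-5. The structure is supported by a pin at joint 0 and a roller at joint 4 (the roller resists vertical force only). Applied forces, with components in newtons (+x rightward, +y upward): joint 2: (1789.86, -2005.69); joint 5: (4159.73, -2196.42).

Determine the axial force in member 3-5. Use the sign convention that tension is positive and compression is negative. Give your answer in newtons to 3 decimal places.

4759.235

N=6 nodes, M=9 members, R=3 reactions → 2N=12, M+R=12
member 0 (0-1): L=5.9380, (cx,cy)=(0.2437,0.9699)
member 1 (0-2): L=2.7290, (cx,cy)=(1.0000,0.0000)
member 2 (1-2): L=5.9000, (cx,cy)=(0.2173,-0.9761)
member 3 (1-3): L=2.6704, (cx,cy)=(0.9991,0.0423)
member 4 (2-3): L=6.0334, (cx,cy)=(0.2297,0.9733)
member 5 (2-4): L=2.6910, (cx,cy)=(1.0000,0.0000)
member 6 (3-4): L=6.0153, (cx,cy)=(0.2169,-0.9762)
member 7 (3-5): L=2.7878, (cx,cy)=(0.9990,0.0448)
member 8 (4-5): L=6.1769, (cx,cy)=(0.2396,0.9709)
solve A·x = −loads:
  F[0-1] = +4337.2599 N (tension)
  F[0-2] = +4892.6666 N (tension)
  F[1-2] = -4223.7928 N (compression)
  F[1-3] = +1976.4790 N (tension)
  F[2-3] = +6296.9704 N (tension)
  F[2-4] = +738.4630 N (tension)
  F[3-4] = -6145.1643 N (compression)
  F[3-5] = +4759.2350 N (tension)
  F[4-5] = -2482.1161 N (compression)
  Rx@0 = -5949.5900 N
  Ry@0 = -4206.5112 N
  Ry@4 = +8408.6212 N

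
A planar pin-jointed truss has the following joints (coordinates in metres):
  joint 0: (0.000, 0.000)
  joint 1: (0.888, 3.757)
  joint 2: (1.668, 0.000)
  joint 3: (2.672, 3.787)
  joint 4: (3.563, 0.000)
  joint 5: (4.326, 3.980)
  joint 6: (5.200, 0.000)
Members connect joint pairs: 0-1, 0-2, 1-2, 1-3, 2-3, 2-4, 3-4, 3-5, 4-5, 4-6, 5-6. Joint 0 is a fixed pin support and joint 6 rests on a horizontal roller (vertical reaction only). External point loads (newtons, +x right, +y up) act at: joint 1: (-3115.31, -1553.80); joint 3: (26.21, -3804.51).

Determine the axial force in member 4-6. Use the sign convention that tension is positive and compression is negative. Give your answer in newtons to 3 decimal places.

-2.514

N=7 nodes, M=11 members, R=3 reactions → 2N=14, M+R=14
member 0 (0-1): L=3.8605, (cx,cy)=(0.2300,0.9732)
member 1 (0-2): L=1.6680, (cx,cy)=(1.0000,0.0000)
member 2 (1-2): L=3.8371, (cx,cy)=(0.2033,-0.9791)
member 3 (1-3): L=1.7843, (cx,cy)=(0.9999,0.0168)
member 4 (2-3): L=3.9178, (cx,cy)=(0.2563,0.9666)
member 5 (2-4): L=1.8950, (cx,cy)=(1.0000,0.0000)
member 6 (3-4): L=3.8904, (cx,cy)=(0.2290,-0.9734)
member 7 (3-5): L=1.6652, (cx,cy)=(0.9933,0.1159)
member 8 (4-5): L=4.0525, (cx,cy)=(0.1883,0.9821)
member 9 (4-6): L=1.6370, (cx,cy)=(1.0000,0.0000)
member 10 (5-6): L=4.0748, (cx,cy)=(0.2145,-0.9767)
solve A·x = −loads:
  F[0-1] = -5517.7133 N (compression)
  F[0-2] = -1819.9101 N (compression)
  F[1-2] = +3915.3685 N (tension)
  F[1-3] = +1050.3613 N (tension)
  F[2-3] = -3966.0597 N (compression)
  F[2-4] = -7.6431 N (compression)
  F[3-4] = +12.3395 N (tension)
  F[3-5] = +4.8497 N (tension)
  F[4-5] = -12.2303 N (compression)
  F[4-6] = -2.5143 N (compression)
  F[5-6] = +11.7223 N (tension)
  Rx@0 = +3089.1000 N
  Ry@0 = +5369.7595 N
  Ry@6 = -11.4495 N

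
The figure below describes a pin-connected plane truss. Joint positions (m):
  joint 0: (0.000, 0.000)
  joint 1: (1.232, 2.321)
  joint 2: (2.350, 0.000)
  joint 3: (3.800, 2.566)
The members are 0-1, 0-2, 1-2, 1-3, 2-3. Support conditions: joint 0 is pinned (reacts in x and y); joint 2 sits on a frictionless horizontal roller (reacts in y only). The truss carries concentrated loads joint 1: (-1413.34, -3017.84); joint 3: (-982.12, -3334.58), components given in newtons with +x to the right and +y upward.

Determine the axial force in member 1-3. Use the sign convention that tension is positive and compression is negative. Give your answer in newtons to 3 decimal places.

957.931

N=4 nodes, M=5 members, R=3 reactions → 2N=8, M+R=8
member 0 (0-1): L=2.6277, (cx,cy)=(0.4688,0.8833)
member 1 (0-2): L=2.3500, (cx,cy)=(1.0000,0.0000)
member 2 (1-2): L=2.5762, (cx,cy)=(0.4340,-0.9009)
member 3 (1-3): L=2.5797, (cx,cy)=(0.9955,0.0950)
member 4 (2-3): L=2.9473, (cx,cy)=(0.4920,0.8706)
solve A·x = −loads:
  F[0-1] = -2090.5131 N (compression)
  F[0-2] = -1415.3248 N (compression)
  F[1-2] = -1199.1594 N (compression)
  F[1-3] = +957.9308 N (tension)
  F[2-3] = -3934.6492 N (compression)
  Rx@0 = +2395.4600 N
  Ry@0 = +1846.5048 N
  Ry@2 = +4505.9152 N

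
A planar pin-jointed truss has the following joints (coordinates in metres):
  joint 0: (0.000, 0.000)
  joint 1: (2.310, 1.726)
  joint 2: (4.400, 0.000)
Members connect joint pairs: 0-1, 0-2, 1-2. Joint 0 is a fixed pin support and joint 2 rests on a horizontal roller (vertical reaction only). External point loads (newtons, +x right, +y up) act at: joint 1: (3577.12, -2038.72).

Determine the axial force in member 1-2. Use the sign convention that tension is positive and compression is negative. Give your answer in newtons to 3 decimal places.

-3884.521

N=3 nodes, M=3 members, R=3 reactions → 2N=6, M+R=6
member 0 (0-1): L=2.8836, (cx,cy)=(0.8011,0.5986)
member 1 (0-2): L=4.4000, (cx,cy)=(1.0000,0.0000)
member 2 (1-2): L=2.7106, (cx,cy)=(0.7711,-0.6368)
solve A·x = −loads:
  F[0-1] = +726.4389 N (tension)
  F[0-2] = +2995.1839 N (tension)
  F[1-2] = -3884.5205 N (compression)
  Rx@0 = -3577.1200 N
  Ry@0 = -434.8146 N
  Ry@2 = +2473.5346 N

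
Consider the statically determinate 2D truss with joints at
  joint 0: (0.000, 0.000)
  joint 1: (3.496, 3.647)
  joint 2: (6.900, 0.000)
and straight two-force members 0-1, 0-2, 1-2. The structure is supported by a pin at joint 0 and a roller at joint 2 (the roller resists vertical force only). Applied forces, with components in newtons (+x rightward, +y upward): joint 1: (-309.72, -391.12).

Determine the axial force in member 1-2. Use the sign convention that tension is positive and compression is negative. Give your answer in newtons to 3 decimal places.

N=3 nodes, M=3 members, R=3 reactions → 2N=6, M+R=6
member 0 (0-1): L=5.0520, (cx,cy)=(0.6920,0.7219)
member 1 (0-2): L=6.9000, (cx,cy)=(1.0000,0.0000)
member 2 (1-2): L=4.9888, (cx,cy)=(0.6823,-0.7310)
solve A·x = −loads:
  F[0-1] = -494.0553 N (compression)
  F[0-2] = +32.1683 N (tension)
  F[1-2] = -47.1447 N (compression)
  Rx@0 = +309.7200 N
  Ry@0 = +356.6553 N
  Ry@2 = +34.4647 N

-47.145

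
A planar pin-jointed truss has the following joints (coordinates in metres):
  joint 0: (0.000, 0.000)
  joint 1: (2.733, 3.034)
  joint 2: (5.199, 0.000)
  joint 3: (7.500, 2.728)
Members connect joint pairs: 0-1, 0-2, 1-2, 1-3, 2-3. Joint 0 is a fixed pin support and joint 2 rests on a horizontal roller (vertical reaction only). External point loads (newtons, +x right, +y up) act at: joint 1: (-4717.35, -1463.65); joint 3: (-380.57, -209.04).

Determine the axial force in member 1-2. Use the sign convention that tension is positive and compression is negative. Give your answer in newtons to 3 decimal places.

N=4 nodes, M=5 members, R=3 reactions → 2N=8, M+R=8
member 0 (0-1): L=4.0834, (cx,cy)=(0.6693,0.7430)
member 1 (0-2): L=5.1990, (cx,cy)=(1.0000,0.0000)
member 2 (1-2): L=3.9098, (cx,cy)=(0.6307,-0.7760)
member 3 (1-3): L=4.7768, (cx,cy)=(0.9979,-0.0641)
member 4 (2-3): L=3.5688, (cx,cy)=(0.6447,0.7644)
solve A·x = −loads:
  F[0-1] = -4783.7518 N (compression)
  F[0-2] = -1896.2057 N (compression)
  F[1-2] = +2710.1958 N (tension)
  F[1-3] = -194.1579 N (compression)
  F[2-3] = -289.7424 N (compression)
  Rx@0 = +5097.9200 N
  Ry@0 = +3554.3364 N
  Ry@2 = -1881.6464 N

2710.196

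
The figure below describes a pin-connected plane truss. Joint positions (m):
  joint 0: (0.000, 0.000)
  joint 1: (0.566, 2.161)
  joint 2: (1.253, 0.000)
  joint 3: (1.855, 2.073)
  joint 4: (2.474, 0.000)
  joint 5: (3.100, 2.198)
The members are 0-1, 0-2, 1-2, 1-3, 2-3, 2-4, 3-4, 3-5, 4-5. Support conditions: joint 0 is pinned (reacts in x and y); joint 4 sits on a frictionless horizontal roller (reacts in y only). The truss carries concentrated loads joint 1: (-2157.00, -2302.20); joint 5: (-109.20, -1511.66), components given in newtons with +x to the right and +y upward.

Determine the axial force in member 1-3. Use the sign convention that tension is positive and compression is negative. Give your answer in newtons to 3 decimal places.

955.393

N=6 nodes, M=9 members, R=3 reactions → 2N=12, M+R=12
member 0 (0-1): L=2.2339, (cx,cy)=(0.2534,0.9674)
member 1 (0-2): L=1.2530, (cx,cy)=(1.0000,0.0000)
member 2 (1-2): L=2.2676, (cx,cy)=(0.3030,-0.9530)
member 3 (1-3): L=1.2920, (cx,cy)=(0.9977,-0.0681)
member 4 (2-3): L=2.1586, (cx,cy)=(0.2789,0.9603)
member 5 (2-4): L=1.2210, (cx,cy)=(1.0000,0.0000)
member 6 (3-4): L=2.1634, (cx,cy)=(0.2861,-0.9582)
member 7 (3-5): L=1.2513, (cx,cy)=(0.9950,0.0999)
member 8 (4-5): L=2.2854, (cx,cy)=(0.2739,0.9618)
solve A·x = −loads:
  F[0-1] = -3487.9427 N (compression)
  F[0-2] = -1382.4622 N (compression)
  F[1-2] = +1056.5115 N (tension)
  F[1-3] = +955.3927 N (tension)
  F[2-3] = -1048.4527 N (compression)
  F[2-4] = -769.9825 N (compression)
  F[3-4] = +1153.3580 N (tension)
  F[3-5] = +332.4492 N (tension)
  F[4-5] = -1606.3050 N (compression)
  Rx@0 = +2266.2000 N
  Ry@0 = +3374.1298 N
  Ry@4 = +439.7302 N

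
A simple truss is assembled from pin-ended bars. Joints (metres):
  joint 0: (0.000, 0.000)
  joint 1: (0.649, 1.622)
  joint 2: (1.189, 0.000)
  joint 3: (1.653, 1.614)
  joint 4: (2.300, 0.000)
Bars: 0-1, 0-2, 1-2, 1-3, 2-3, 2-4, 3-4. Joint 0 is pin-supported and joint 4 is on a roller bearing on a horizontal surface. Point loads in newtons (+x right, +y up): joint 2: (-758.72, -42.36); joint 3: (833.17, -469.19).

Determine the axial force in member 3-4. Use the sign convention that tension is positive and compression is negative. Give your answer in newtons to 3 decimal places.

N=5 nodes, M=7 members, R=3 reactions → 2N=10, M+R=10
member 0 (0-1): L=1.7470, (cx,cy)=(0.3715,0.9284)
member 1 (0-2): L=1.1890, (cx,cy)=(1.0000,0.0000)
member 2 (1-2): L=1.7095, (cx,cy)=(0.3159,-0.9488)
member 3 (1-3): L=1.0040, (cx,cy)=(1.0000,-0.0080)
member 4 (2-3): L=1.6794, (cx,cy)=(0.2763,0.9611)
member 5 (2-4): L=1.1110, (cx,cy)=(1.0000,0.0000)
member 6 (3-4): L=1.7389, (cx,cy)=(0.3721,-0.9282)
solve A·x = −loads:
  F[0-1] = +465.5361 N (tension)
  F[0-2] = -98.4917 N (compression)
  F[1-2] = -458.2128 N (compression)
  F[1-3] = +317.6906 N (tension)
  F[2-3] = +496.4371 N (tension)
  F[2-4] = +378.3271 N (tension)
  F[3-4] = -1016.7769 N (compression)
  Rx@0 = -74.4500 N
  Ry@0 = -432.2211 N
  Ry@4 = +943.7711 N

-1016.777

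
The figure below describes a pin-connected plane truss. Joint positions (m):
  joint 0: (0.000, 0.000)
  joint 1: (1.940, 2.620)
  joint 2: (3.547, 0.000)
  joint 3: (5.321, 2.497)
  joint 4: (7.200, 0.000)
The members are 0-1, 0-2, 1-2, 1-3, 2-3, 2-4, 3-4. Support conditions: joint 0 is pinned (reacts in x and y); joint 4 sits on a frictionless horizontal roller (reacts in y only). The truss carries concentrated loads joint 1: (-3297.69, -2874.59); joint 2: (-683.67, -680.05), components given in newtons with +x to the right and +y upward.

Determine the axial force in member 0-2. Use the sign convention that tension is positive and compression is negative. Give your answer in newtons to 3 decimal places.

-1282.338

N=5 nodes, M=7 members, R=3 reactions → 2N=10, M+R=10
member 0 (0-1): L=3.2601, (cx,cy)=(0.5951,0.8037)
member 1 (0-2): L=3.5470, (cx,cy)=(1.0000,0.0000)
member 2 (1-2): L=3.0736, (cx,cy)=(0.5228,-0.8524)
member 3 (1-3): L=3.3832, (cx,cy)=(0.9993,-0.0364)
member 4 (2-3): L=3.0630, (cx,cy)=(0.5792,0.8152)
member 5 (2-4): L=3.6530, (cx,cy)=(1.0000,0.0000)
member 6 (3-4): L=3.1250, (cx,cy)=(0.6013,-0.7990)
solve A·x = −loads:
  F[0-1] = -4535.5558 N (compression)
  F[0-2] = -1282.3377 N (compression)
  F[1-2] = +898.3627 N (tension)
  F[1-3] = +129.0492 N (tension)
  F[2-3] = -105.1751 N (compression)
  F[2-4] = -68.0499 N (compression)
  F[3-4] = +113.1752 N (tension)
  Rx@0 = +3981.3600 N
  Ry@0 = +3645.0714 N
  Ry@4 = -90.4314 N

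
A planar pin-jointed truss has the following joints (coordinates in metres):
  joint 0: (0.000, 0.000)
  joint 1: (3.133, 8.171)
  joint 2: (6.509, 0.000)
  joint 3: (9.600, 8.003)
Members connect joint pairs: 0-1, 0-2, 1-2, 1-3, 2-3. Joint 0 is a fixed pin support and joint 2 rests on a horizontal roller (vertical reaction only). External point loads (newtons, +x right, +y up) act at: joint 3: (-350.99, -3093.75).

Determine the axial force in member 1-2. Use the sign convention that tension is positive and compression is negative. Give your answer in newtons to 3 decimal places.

-1146.172

N=4 nodes, M=5 members, R=3 reactions → 2N=8, M+R=8
member 0 (0-1): L=8.7511, (cx,cy)=(0.3580,0.9337)
member 1 (0-2): L=6.5090, (cx,cy)=(1.0000,0.0000)
member 2 (1-2): L=8.8410, (cx,cy)=(0.3819,-0.9242)
member 3 (1-3): L=6.4692, (cx,cy)=(0.9997,-0.0260)
member 4 (2-3): L=8.5792, (cx,cy)=(0.3603,0.9328)
solve A·x = −loads:
  F[0-1] = +1111.2699 N (tension)
  F[0-2] = -748.8403 N (compression)
  F[1-2] = -1146.1723 N (compression)
  F[1-3] = +835.8082 N (tension)
  F[2-3] = -3293.2172 N (compression)
  Rx@0 = +350.9900 N
  Ry@0 = -1037.6107 N
  Ry@2 = +4131.3607 N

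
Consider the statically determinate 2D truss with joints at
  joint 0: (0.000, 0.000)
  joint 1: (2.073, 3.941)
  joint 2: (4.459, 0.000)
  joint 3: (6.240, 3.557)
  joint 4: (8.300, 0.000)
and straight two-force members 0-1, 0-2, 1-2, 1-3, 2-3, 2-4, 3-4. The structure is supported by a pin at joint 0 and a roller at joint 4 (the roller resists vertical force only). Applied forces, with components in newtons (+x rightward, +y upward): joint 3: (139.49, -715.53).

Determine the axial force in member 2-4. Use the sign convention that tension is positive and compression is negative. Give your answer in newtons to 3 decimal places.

N=5 nodes, M=7 members, R=3 reactions → 2N=10, M+R=10
member 0 (0-1): L=4.4530, (cx,cy)=(0.4655,0.8850)
member 1 (0-2): L=4.4590, (cx,cy)=(1.0000,0.0000)
member 2 (1-2): L=4.6070, (cx,cy)=(0.5179,-0.8554)
member 3 (1-3): L=4.1847, (cx,cy)=(0.9958,-0.0918)
member 4 (2-3): L=3.9780, (cx,cy)=(0.4477,0.8942)
member 5 (2-4): L=3.8410, (cx,cy)=(1.0000,0.0000)
member 6 (3-4): L=4.1105, (cx,cy)=(0.5012,-0.8654)
solve A·x = −loads:
  F[0-1] = -133.1145 N (compression)
  F[0-2] = +201.4593 N (tension)
  F[1-2] = +152.9273 N (tension)
  F[1-3] = -141.7696 N (compression)
  F[2-3] = -146.3020 N (compression)
  F[2-4] = +346.1632 N (tension)
  F[3-4] = -690.7226 N (compression)
  Rx@0 = -139.4900 N
  Ry@0 = +117.8103 N
  Ry@4 = +597.7197 N

346.163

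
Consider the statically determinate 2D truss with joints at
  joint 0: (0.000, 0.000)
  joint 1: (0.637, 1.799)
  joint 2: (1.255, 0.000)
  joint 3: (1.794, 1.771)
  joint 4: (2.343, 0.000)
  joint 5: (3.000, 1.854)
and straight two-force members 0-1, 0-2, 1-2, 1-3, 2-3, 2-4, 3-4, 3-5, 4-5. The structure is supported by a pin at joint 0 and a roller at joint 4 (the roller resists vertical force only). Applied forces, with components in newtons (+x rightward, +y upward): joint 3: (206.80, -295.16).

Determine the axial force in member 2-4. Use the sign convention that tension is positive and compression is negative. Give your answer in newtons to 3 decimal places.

N=6 nodes, M=9 members, R=3 reactions → 2N=12, M+R=12
member 0 (0-1): L=1.9084, (cx,cy)=(0.3338,0.9427)
member 1 (0-2): L=1.2550, (cx,cy)=(1.0000,0.0000)
member 2 (1-2): L=1.9022, (cx,cy)=(0.3249,-0.9458)
member 3 (1-3): L=1.1573, (cx,cy)=(0.9997,-0.0242)
member 4 (2-3): L=1.8512, (cx,cy)=(0.2912,0.9567)
member 5 (2-4): L=1.0880, (cx,cy)=(1.0000,0.0000)
member 6 (3-4): L=1.8541, (cx,cy)=(0.2961,-0.9552)
member 7 (3-5): L=1.2089, (cx,cy)=(0.9976,0.0687)
member 8 (4-5): L=1.9670, (cx,cy)=(0.3340,0.9426)
solve A·x = −loads:
  F[0-1] = +92.4554 N (tension)
  F[0-2] = +175.9403 N (tension)
  F[1-2] = -93.7211 N (compression)
  F[1-3] = +61.3266 N (tension)
  F[2-3] = +92.6511 N (tension)
  F[2-4] = +118.5149 N (tension)
  F[3-4] = -400.2614 N (compression)
  F[3-5] = -0.0000 N (compression)
  F[4-5] = -0.0000 N (compression)
  Rx@0 = -206.8000 N
  Ry@0 = -87.1532 N
  Ry@4 = +382.3132 N

118.515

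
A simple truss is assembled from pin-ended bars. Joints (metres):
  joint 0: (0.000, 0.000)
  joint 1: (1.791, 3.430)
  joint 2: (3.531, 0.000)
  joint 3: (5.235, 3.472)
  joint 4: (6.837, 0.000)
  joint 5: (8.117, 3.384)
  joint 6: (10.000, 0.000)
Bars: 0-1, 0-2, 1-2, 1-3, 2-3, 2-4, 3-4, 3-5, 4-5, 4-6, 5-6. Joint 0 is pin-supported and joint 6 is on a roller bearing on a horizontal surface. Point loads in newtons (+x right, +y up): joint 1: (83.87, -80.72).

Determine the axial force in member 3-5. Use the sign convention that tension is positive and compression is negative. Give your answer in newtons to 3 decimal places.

N=7 nodes, M=11 members, R=3 reactions → 2N=14, M+R=14
member 0 (0-1): L=3.8694, (cx,cy)=(0.4629,0.8864)
member 1 (0-2): L=3.5310, (cx,cy)=(1.0000,0.0000)
member 2 (1-2): L=3.8461, (cx,cy)=(0.4524,-0.8918)
member 3 (1-3): L=3.4443, (cx,cy)=(0.9999,0.0122)
member 4 (2-3): L=3.8676, (cx,cy)=(0.4406,0.8977)
member 5 (2-4): L=3.3060, (cx,cy)=(1.0000,0.0000)
member 6 (3-4): L=3.8238, (cx,cy)=(0.4190,-0.9080)
member 7 (3-5): L=2.8833, (cx,cy)=(0.9995,-0.0305)
member 8 (4-5): L=3.6180, (cx,cy)=(0.3538,0.9353)
member 9 (4-6): L=3.1630, (cx,cy)=(1.0000,0.0000)
member 10 (5-6): L=3.8726, (cx,cy)=(0.4862,-0.8738)
solve A·x = −loads:
  F[0-1] = -42.2995 N (compression)
  F[0-2] = +103.4486 N (tension)
  F[1-2] = -49.5759 N (compression)
  F[1-3] = -81.0262 N (compression)
  F[2-3] = +49.2501 N (tension)
  F[2-4] = +59.3215 N (tension)
  F[3-4] = -46.2605 N (compression)
  F[3-5] = -39.9588 N (compression)
  F[4-5] = +44.9093 N (tension)
  F[4-6] = +24.0519 N (tension)
  F[5-6] = -49.4655 N (compression)
  Rx@0 = -83.8700 N
  Ry@0 = +37.4956 N
  Ry@6 = +43.2244 N

-39.959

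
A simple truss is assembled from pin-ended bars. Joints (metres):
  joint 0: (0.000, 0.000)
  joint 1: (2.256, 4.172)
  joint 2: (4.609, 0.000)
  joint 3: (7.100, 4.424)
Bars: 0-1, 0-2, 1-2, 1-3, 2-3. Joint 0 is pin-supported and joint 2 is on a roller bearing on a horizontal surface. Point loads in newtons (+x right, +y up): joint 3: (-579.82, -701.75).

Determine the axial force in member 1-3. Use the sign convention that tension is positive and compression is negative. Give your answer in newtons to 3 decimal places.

-190.520

N=4 nodes, M=5 members, R=3 reactions → 2N=8, M+R=8
member 0 (0-1): L=4.7429, (cx,cy)=(0.4757,0.8796)
member 1 (0-2): L=4.6090, (cx,cy)=(1.0000,0.0000)
member 2 (1-2): L=4.7898, (cx,cy)=(0.4913,-0.8710)
member 3 (1-3): L=4.8506, (cx,cy)=(0.9986,0.0520)
member 4 (2-3): L=5.0771, (cx,cy)=(0.4906,0.8714)
solve A·x = −loads:
  F[0-1] = -201.5345 N (compression)
  F[0-2] = -483.9585 N (compression)
  F[1-2] = +192.1636 N (tension)
  F[1-3] = -190.5196 N (compression)
  F[2-3] = -793.9864 N (compression)
  Rx@0 = +579.8200 N
  Ry@0 = +177.2759 N
  Ry@2 = +524.4741 N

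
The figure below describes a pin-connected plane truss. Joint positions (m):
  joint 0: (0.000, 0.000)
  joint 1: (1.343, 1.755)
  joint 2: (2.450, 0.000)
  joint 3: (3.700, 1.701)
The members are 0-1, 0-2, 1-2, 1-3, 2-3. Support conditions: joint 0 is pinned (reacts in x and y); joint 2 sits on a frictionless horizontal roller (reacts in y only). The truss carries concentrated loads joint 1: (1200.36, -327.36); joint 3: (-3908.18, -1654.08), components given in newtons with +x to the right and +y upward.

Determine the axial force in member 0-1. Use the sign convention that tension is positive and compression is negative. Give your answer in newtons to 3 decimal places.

N=4 nodes, M=5 members, R=3 reactions → 2N=8, M+R=8
member 0 (0-1): L=2.2099, (cx,cy)=(0.6077,0.7942)
member 1 (0-2): L=2.4500, (cx,cy)=(1.0000,0.0000)
member 2 (1-2): L=2.0750, (cx,cy)=(0.5335,-0.8458)
member 3 (1-3): L=2.3576, (cx,cy)=(0.9997,-0.0229)
member 4 (2-3): L=2.1109, (cx,cy)=(0.5922,0.8058)
solve A·x = −loads:
  F[0-1] = -1457.5778 N (compression)
  F[0-2] = -1822.0226 N (compression)
  F[1-2] = +1053.2627 N (tension)
  F[1-3] = -2648.7715 N (compression)
  F[2-3] = -2127.9623 N (compression)
  Rx@0 = +2707.8200 N
  Ry@0 = +1157.5387 N
  Ry@2 = +823.9013 N

-1457.578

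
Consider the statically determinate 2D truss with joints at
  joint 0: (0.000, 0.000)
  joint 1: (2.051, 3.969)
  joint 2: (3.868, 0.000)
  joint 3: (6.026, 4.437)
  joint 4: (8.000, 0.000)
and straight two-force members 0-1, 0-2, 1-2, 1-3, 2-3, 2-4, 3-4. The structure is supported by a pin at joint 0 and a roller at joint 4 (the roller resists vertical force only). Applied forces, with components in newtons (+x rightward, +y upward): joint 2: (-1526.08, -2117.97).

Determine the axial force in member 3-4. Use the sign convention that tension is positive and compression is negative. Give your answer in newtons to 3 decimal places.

N=5 nodes, M=7 members, R=3 reactions → 2N=10, M+R=10
member 0 (0-1): L=4.4676, (cx,cy)=(0.4591,0.8884)
member 1 (0-2): L=3.8680, (cx,cy)=(1.0000,0.0000)
member 2 (1-2): L=4.3651, (cx,cy)=(0.4163,-0.9092)
member 3 (1-3): L=4.0025, (cx,cy)=(0.9931,0.1169)
member 4 (2-3): L=4.9340, (cx,cy)=(0.4374,0.8993)
member 5 (2-4): L=4.1320, (cx,cy)=(1.0000,0.0000)
member 6 (3-4): L=4.8563, (cx,cy)=(0.4065,-0.9137)
solve A·x = −loads:
  F[0-1] = -1231.3586 N (compression)
  F[0-2] = -960.7856 N (compression)
  F[1-2] = +1072.1301 N (tension)
  F[1-3] = -1018.5580 N (compression)
  F[2-3] = +1271.1714 N (tension)
  F[2-4] = +455.5898 N (tension)
  F[3-4] = -1120.8108 N (compression)
  Rx@0 = +1526.0800 N
  Ry@0 = +1093.9315 N
  Ry@4 = +1024.0385 N

-1120.811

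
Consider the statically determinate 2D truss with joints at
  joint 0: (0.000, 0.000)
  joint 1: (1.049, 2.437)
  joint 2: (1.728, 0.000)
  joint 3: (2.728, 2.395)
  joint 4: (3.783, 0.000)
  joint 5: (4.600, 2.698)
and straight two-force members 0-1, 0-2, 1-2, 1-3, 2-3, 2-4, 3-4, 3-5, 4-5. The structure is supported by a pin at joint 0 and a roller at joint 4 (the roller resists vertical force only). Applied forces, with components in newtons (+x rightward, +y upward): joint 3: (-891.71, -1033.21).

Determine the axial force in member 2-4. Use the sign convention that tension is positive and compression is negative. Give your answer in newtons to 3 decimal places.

79.524

N=6 nodes, M=9 members, R=3 reactions → 2N=12, M+R=12
member 0 (0-1): L=2.6532, (cx,cy)=(0.3954,0.9185)
member 1 (0-2): L=1.7280, (cx,cy)=(1.0000,0.0000)
member 2 (1-2): L=2.5298, (cx,cy)=(0.2684,-0.9633)
member 3 (1-3): L=1.6795, (cx,cy)=(0.9997,-0.0250)
member 4 (2-3): L=2.5954, (cx,cy)=(0.3853,0.9228)
member 5 (2-4): L=2.0550, (cx,cy)=(1.0000,0.0000)
member 6 (3-4): L=2.6171, (cx,cy)=(0.4031,-0.9151)
member 7 (3-5): L=1.8964, (cx,cy)=(0.9872,0.1598)
member 8 (4-5): L=2.8190, (cx,cy)=(0.2898,0.9571)
solve A·x = −loads:
  F[0-1] = -928.3176 N (compression)
  F[0-2] = -524.6770 N (compression)
  F[1-2] = +900.9668 N (tension)
  F[1-3] = -609.0413 N (compression)
  F[2-3] = -940.5250 N (compression)
  F[2-4] = +79.5244 N (tension)
  F[3-4] = -197.2709 N (compression)
  F[3-5] = -0.0000 N (compression)
  F[4-5] = +0.0000 N (tension)
  Rx@0 = +891.7100 N
  Ry@0 = +852.6783 N
  Ry@4 = +180.5317 N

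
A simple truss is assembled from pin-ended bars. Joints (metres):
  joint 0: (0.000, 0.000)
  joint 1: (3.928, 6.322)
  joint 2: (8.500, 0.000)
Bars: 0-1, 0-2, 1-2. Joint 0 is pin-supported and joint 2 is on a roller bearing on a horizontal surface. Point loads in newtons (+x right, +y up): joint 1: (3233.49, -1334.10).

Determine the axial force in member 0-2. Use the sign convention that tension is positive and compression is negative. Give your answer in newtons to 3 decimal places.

2185.091

N=3 nodes, M=3 members, R=3 reactions → 2N=6, M+R=6
member 0 (0-1): L=7.4429, (cx,cy)=(0.5278,0.8494)
member 1 (0-2): L=8.5000, (cx,cy)=(1.0000,0.0000)
member 2 (1-2): L=7.8020, (cx,cy)=(0.5860,-0.8103)
solve A·x = −loads:
  F[0-1] = +1986.5415 N (tension)
  F[0-2] = +2185.0912 N (tension)
  F[1-2] = -3728.7915 N (compression)
  Rx@0 = -3233.4900 N
  Ry@0 = -1687.3669 N
  Ry@2 = +3021.4669 N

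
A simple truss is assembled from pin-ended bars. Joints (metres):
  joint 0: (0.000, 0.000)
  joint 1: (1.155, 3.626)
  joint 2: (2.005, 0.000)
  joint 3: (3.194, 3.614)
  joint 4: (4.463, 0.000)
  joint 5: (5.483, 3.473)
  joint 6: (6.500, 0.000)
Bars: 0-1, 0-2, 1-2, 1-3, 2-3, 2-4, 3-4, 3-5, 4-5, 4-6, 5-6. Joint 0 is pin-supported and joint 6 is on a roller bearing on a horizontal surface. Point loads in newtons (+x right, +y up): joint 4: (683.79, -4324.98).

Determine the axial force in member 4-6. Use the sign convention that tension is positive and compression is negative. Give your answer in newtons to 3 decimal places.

N=7 nodes, M=11 members, R=3 reactions → 2N=14, M+R=14
member 0 (0-1): L=3.8055, (cx,cy)=(0.3035,0.9528)
member 1 (0-2): L=2.0050, (cx,cy)=(1.0000,0.0000)
member 2 (1-2): L=3.7243, (cx,cy)=(0.2282,-0.9736)
member 3 (1-3): L=2.0390, (cx,cy)=(1.0000,-0.0059)
member 4 (2-3): L=3.8046, (cx,cy)=(0.3125,0.9499)
member 5 (2-4): L=2.4580, (cx,cy)=(1.0000,0.0000)
member 6 (3-4): L=3.8303, (cx,cy)=(0.3313,-0.9435)
member 7 (3-5): L=2.2933, (cx,cy)=(0.9981,-0.0615)
member 8 (4-5): L=3.6197, (cx,cy)=(0.2818,0.9595)
member 9 (4-6): L=2.0370, (cx,cy)=(1.0000,0.0000)
member 10 (5-6): L=3.6188, (cx,cy)=(0.2810,-0.9597)
solve A·x = −loads:
  F[0-1] = -1422.4819 N (compression)
  F[0-2] = +1115.5237 N (tension)
  F[1-2] = +1396.6611 N (tension)
  F[1-3] = -750.5082 N (compression)
  F[2-3] = -1431.5009 N (compression)
  F[2-4] = +1881.6568 N (tension)
  F[3-4] = +1548.2012 N (tension)
  F[3-5] = -1714.0345 N (compression)
  F[4-5] = +2985.1884 N (tension)
  F[4-6] = +869.5885 N (tension)
  F[5-6] = -3094.3005 N (compression)
  Rx@0 = -683.7900 N
  Ry@0 = +1355.3822 N
  Ry@6 = +2969.5978 N

869.589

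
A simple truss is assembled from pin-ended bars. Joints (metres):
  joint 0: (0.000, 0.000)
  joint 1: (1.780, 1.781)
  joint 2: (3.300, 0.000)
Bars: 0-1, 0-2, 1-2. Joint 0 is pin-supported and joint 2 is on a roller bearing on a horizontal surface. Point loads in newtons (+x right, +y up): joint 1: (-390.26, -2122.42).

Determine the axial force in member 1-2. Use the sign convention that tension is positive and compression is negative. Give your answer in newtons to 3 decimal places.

N=3 nodes, M=3 members, R=3 reactions → 2N=6, M+R=6
member 0 (0-1): L=2.5180, (cx,cy)=(0.7069,0.7073)
member 1 (0-2): L=3.3000, (cx,cy)=(1.0000,0.0000)
member 2 (1-2): L=2.3414, (cx,cy)=(0.6492,-0.7606)
solve A·x = −loads:
  F[0-1] = -1679.9275 N (compression)
  F[0-2] = +797.2945 N (tension)
  F[1-2] = -1228.1714 N (compression)
  Rx@0 = +390.2600 N
  Ry@0 = +1188.2217 N
  Ry@2 = +934.1983 N

-1228.171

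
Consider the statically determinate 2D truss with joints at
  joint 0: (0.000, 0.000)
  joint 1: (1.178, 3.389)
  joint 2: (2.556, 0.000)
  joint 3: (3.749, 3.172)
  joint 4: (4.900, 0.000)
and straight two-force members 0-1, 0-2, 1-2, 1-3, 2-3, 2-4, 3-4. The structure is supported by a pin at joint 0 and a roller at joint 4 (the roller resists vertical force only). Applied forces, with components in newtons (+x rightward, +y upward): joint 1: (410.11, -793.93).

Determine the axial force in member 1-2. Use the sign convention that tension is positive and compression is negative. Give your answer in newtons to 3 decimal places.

N=5 nodes, M=7 members, R=3 reactions → 2N=10, M+R=10
member 0 (0-1): L=3.5879, (cx,cy)=(0.3283,0.9446)
member 1 (0-2): L=2.5560, (cx,cy)=(1.0000,0.0000)
member 2 (1-2): L=3.6584, (cx,cy)=(0.3767,-0.9264)
member 3 (1-3): L=2.5801, (cx,cy)=(0.9965,-0.0841)
member 4 (2-3): L=3.3889, (cx,cy)=(0.3520,0.9360)
member 5 (2-4): L=2.3440, (cx,cy)=(1.0000,0.0000)
member 6 (3-4): L=3.3744, (cx,cy)=(0.3411,-0.9400)
solve A·x = −loads:
  F[0-1] = -338.1636 N (compression)
  F[0-2] = +521.1379 N (tension)
  F[1-2] = -481.2731 N (compression)
  F[1-3] = -341.0686 N (compression)
  F[2-3] = +476.3170 N (tension)
  F[2-4] = +172.1829 N (tension)
  F[3-4] = -504.7864 N (compression)
  Rx@0 = -410.1100 N
  Ry@0 = +319.4173 N
  Ry@4 = +474.5127 N

-481.273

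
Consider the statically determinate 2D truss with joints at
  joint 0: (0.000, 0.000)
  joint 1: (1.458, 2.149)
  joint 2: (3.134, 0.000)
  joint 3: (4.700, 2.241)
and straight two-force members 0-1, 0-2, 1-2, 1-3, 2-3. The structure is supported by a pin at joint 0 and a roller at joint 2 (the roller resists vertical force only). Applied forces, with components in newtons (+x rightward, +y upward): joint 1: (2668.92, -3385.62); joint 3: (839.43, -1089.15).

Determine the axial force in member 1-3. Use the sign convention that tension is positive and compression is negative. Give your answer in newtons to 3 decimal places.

N=4 nodes, M=5 members, R=3 reactions → 2N=8, M+R=8
member 0 (0-1): L=2.5969, (cx,cy)=(0.5614,0.8275)
member 1 (0-2): L=3.1340, (cx,cy)=(1.0000,0.0000)
member 2 (1-2): L=2.7253, (cx,cy)=(0.6150,-0.7885)
member 3 (1-3): L=3.2433, (cx,cy)=(0.9996,0.0284)
member 4 (2-3): L=2.7339, (cx,cy)=(0.5728,0.8197)
solve A·x = −loads:
  F[0-1] = +1406.6138 N (tension)
  F[0-2] = +2718.6271 N (tension)
  F[1-2] = -5710.9033 N (compression)
  F[1-3] = +1633.5607 N (tension)
  F[2-3] = -1385.2554 N (compression)
  Rx@0 = -3508.3500 N
  Ry@0 = -1164.0018 N
  Ry@2 = +5638.7718 N

1633.561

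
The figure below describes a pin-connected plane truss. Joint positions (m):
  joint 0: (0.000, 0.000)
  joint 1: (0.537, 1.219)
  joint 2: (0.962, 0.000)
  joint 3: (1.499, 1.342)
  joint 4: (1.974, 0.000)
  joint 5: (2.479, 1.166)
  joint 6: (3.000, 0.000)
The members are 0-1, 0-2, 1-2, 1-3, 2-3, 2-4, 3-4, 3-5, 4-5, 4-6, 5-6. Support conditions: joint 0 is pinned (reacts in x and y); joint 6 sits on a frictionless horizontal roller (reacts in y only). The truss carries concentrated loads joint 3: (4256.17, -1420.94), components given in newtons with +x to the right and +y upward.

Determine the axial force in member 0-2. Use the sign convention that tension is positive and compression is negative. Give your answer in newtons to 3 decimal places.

N=7 nodes, M=11 members, R=3 reactions → 2N=14, M+R=14
member 0 (0-1): L=1.3320, (cx,cy)=(0.4031,0.9151)
member 1 (0-2): L=0.9620, (cx,cy)=(1.0000,0.0000)
member 2 (1-2): L=1.2910, (cx,cy)=(0.3292,-0.9443)
member 3 (1-3): L=0.9698, (cx,cy)=(0.9919,0.1268)
member 4 (2-3): L=1.4455, (cx,cy)=(0.3715,0.9284)
member 5 (2-4): L=1.0120, (cx,cy)=(1.0000,0.0000)
member 6 (3-4): L=1.4236, (cx,cy)=(0.3337,-0.9427)
member 7 (3-5): L=0.9957, (cx,cy)=(0.9843,-0.1768)
member 8 (4-5): L=1.2707, (cx,cy)=(0.3974,0.9176)
member 9 (4-6): L=1.0260, (cx,cy)=(1.0000,0.0000)
member 10 (5-6): L=1.2771, (cx,cy)=(0.4080,-0.9130)
solve A·x = −loads:
  F[0-1] = +1303.6103 N (tension)
  F[0-2] = +3730.6311 N (tension)
  F[1-2] = -1141.3695 N (compression)
  F[1-3] = +908.6281 N (tension)
  F[2-3] = +1160.8268 N (tension)
  F[2-4] = +2923.6204 N (tension)
  F[3-4] = -2366.2665 N (compression)
  F[3-5] = -2168.2222 N (compression)
  F[4-5] = +2430.8866 N (tension)
  F[4-6] = +1167.9708 N (tension)
  F[5-6] = -2862.9966 N (compression)
  Rx@0 = -4256.1700 N
  Ry@0 = -1192.9831 N
  Ry@6 = +2613.9231 N

3730.631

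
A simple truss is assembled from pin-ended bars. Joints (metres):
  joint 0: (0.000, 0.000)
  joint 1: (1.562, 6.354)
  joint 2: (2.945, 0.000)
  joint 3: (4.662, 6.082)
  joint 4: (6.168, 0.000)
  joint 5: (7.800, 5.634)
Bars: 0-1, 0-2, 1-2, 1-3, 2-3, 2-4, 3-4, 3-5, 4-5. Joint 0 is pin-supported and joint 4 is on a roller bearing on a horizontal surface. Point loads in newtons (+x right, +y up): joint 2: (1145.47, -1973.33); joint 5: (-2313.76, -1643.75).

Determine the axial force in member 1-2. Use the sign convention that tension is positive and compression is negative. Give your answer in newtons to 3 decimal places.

2888.070

N=6 nodes, M=9 members, R=3 reactions → 2N=12, M+R=12
member 0 (0-1): L=6.5432, (cx,cy)=(0.2387,0.9711)
member 1 (0-2): L=2.9450, (cx,cy)=(1.0000,0.0000)
member 2 (1-2): L=6.5028, (cx,cy)=(0.2127,-0.9771)
member 3 (1-3): L=3.1119, (cx,cy)=(0.9962,-0.0874)
member 4 (2-3): L=6.3197, (cx,cy)=(0.2717,0.9624)
member 5 (2-4): L=3.2230, (cx,cy)=(1.0000,0.0000)
member 6 (3-4): L=6.2657, (cx,cy)=(0.2404,-0.9707)
member 7 (3-5): L=3.1698, (cx,cy)=(0.9900,-0.1413)
member 8 (4-5): L=5.8656, (cx,cy)=(0.2782,0.9605)
solve A·x = −loads:
  F[0-1] = -2790.3315 N (compression)
  F[0-2] = -502.1766 N (compression)
  F[1-2] = +2888.0699 N (tension)
  F[1-3] = -1285.2632 N (compression)
  F[2-3] = -881.8375 N (compression)
  F[2-4] = -793.8299 N (compression)
  F[3-4] = +1018.1040 N (tension)
  F[3-5] = -1782.5313 N (compression)
  F[4-5] = -1973.6107 N (compression)
  Rx@0 = +1168.2900 N
  Ry@0 = +2709.6573 N
  Ry@4 = +907.4227 N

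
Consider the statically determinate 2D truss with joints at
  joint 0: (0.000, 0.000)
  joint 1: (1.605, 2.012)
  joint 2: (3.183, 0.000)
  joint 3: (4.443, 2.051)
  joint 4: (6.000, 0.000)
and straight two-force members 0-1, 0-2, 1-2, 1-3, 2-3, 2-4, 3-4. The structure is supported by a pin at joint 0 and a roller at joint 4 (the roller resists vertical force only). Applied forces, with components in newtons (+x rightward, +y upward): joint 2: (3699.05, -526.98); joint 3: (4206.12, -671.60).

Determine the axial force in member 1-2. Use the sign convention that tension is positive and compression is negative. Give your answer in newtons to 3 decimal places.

N=5 nodes, M=7 members, R=3 reactions → 2N=10, M+R=10
member 0 (0-1): L=2.5737, (cx,cy)=(0.6236,0.7817)
member 1 (0-2): L=3.1830, (cx,cy)=(1.0000,0.0000)
member 2 (1-2): L=2.5570, (cx,cy)=(0.6171,-0.7869)
member 3 (1-3): L=2.8383, (cx,cy)=(0.9999,0.0137)
member 4 (2-3): L=2.4071, (cx,cy)=(0.5234,0.8521)
member 5 (2-4): L=2.8170, (cx,cy)=(1.0000,0.0000)
member 6 (3-4): L=2.5750, (cx,cy)=(0.6046,-0.7965)
solve A·x = −loads:
  F[0-1] = +1299.7862 N (tension)
  F[0-2] = +7094.6173 N (tension)
  F[1-2] = -1263.5528 N (compression)
  F[1-3] = +1590.4798 N (tension)
  F[2-3] = +1785.3494 N (tension)
  F[2-4] = +1681.2523 N (tension)
  F[3-4] = -2780.5383 N (compression)
  Rx@0 = -7905.1700 N
  Ry@0 = -1016.0947 N
  Ry@4 = +2214.6747 N

-1263.553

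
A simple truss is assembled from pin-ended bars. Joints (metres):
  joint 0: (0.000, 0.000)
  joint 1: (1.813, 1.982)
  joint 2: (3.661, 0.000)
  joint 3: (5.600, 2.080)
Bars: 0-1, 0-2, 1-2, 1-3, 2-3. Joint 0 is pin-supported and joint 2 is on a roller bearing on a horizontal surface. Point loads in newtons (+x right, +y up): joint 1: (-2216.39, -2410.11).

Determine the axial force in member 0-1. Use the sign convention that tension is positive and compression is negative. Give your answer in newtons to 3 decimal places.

N=4 nodes, M=5 members, R=3 reactions → 2N=8, M+R=8
member 0 (0-1): L=2.6861, (cx,cy)=(0.6749,0.7379)
member 1 (0-2): L=3.6610, (cx,cy)=(1.0000,0.0000)
member 2 (1-2): L=2.7099, (cx,cy)=(0.6820,-0.7314)
member 3 (1-3): L=3.7883, (cx,cy)=(0.9997,0.0259)
member 4 (2-3): L=2.8436, (cx,cy)=(0.6819,0.7315)
solve A·x = −loads:
  F[0-1] = -3274.9770 N (compression)
  F[0-2] = -5.9482 N (compression)
  F[1-2] = +8.7224 N (tension)
  F[1-3] = +0.0000 N (tension)
  F[2-3] = -0.0000 N (compression)
  Rx@0 = +2216.3900 N
  Ry@0 = +2416.4896 N
  Ry@2 = -6.3796 N

-3274.977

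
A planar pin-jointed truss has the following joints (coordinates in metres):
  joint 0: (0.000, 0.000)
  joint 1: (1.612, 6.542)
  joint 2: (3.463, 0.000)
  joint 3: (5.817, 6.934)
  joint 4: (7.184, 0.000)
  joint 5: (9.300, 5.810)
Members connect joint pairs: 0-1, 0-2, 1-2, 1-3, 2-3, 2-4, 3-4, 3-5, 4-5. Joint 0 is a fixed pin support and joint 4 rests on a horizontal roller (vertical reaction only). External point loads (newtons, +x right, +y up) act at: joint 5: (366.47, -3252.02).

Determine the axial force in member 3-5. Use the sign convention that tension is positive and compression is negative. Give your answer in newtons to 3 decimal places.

N=6 nodes, M=9 members, R=3 reactions → 2N=12, M+R=12
member 0 (0-1): L=6.7377, (cx,cy)=(0.2393,0.9710)
member 1 (0-2): L=3.4630, (cx,cy)=(1.0000,0.0000)
member 2 (1-2): L=6.7988, (cx,cy)=(0.2723,-0.9622)
member 3 (1-3): L=4.2232, (cx,cy)=(0.9957,0.0928)
member 4 (2-3): L=7.3227, (cx,cy)=(0.3215,0.9469)
member 5 (2-4): L=3.7210, (cx,cy)=(1.0000,0.0000)
member 6 (3-4): L=7.0675, (cx,cy)=(0.1934,-0.9811)
member 7 (3-5): L=3.6599, (cx,cy)=(0.9517,-0.3071)
member 8 (4-5): L=6.1833, (cx,cy)=(0.3422,0.9396)
solve A·x = −loads:
  F[0-1] = +1291.7564 N (tension)
  F[0-2] = +57.4153 N (tension)
  F[1-2] = -1240.8088 N (compression)
  F[1-3] = +649.6734 N (tension)
  F[2-3] = +1260.8637 N (tension)
  F[2-4] = -685.7247 N (compression)
  F[3-4] = -1734.8434 N (compression)
  F[3-5] = +1458.2230 N (tension)
  F[4-5] = -2984.3645 N (compression)
  Rx@0 = -366.4700 N
  Ry@0 = -1254.2407 N
  Ry@4 = +4506.2607 N

1458.223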